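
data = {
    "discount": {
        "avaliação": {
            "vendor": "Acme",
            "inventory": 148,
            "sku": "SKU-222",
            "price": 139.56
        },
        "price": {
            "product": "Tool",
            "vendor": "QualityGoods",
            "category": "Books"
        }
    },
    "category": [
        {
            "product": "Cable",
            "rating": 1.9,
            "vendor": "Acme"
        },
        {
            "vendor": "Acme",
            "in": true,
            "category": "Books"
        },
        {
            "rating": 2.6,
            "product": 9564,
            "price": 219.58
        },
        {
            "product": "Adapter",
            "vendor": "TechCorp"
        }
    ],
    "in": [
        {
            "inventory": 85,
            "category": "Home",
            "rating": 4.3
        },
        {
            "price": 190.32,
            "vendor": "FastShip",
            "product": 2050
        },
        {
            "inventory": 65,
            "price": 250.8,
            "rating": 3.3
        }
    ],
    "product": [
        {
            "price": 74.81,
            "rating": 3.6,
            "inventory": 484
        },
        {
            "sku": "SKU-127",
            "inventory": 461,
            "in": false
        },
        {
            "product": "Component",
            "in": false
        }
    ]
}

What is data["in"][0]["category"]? "Home"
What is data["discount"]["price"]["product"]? "Tool"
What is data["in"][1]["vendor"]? "FastShip"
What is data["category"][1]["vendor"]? "Acme"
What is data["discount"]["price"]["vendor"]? "QualityGoods"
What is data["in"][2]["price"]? 250.8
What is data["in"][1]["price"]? 190.32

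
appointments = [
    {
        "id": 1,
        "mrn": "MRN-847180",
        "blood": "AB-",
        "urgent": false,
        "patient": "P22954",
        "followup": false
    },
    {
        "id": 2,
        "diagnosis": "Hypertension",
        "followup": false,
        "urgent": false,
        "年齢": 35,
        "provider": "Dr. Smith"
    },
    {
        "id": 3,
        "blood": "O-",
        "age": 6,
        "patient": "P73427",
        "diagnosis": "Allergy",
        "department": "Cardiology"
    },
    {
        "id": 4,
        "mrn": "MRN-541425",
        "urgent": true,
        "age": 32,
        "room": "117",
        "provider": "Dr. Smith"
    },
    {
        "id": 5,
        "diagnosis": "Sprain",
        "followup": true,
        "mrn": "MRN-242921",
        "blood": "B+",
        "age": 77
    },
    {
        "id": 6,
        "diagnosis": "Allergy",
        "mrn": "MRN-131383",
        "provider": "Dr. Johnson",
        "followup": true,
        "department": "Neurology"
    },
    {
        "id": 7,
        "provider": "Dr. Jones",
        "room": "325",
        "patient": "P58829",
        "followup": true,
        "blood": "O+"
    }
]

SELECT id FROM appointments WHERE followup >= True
[5, 6, 7]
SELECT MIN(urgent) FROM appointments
False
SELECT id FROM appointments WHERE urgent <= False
[1, 2]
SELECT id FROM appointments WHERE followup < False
[]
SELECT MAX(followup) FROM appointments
True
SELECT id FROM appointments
[1, 2, 3, 4, 5, 6, 7]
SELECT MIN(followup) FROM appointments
False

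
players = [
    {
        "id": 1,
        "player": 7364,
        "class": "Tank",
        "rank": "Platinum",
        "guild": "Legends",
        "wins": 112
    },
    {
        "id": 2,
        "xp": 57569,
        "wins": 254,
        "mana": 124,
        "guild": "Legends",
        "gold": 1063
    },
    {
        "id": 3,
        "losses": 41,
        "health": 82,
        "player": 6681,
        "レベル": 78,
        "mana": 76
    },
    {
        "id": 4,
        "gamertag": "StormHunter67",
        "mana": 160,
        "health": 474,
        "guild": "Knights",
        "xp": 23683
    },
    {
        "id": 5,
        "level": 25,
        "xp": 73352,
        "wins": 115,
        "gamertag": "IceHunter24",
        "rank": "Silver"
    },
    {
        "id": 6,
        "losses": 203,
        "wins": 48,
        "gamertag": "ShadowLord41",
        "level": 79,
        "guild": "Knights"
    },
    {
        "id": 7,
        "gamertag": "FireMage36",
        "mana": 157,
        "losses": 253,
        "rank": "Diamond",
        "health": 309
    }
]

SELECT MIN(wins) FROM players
48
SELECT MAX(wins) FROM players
254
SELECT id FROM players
[1, 2, 3, 4, 5, 6, 7]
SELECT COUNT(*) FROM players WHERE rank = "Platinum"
1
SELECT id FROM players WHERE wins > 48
[1, 2, 5]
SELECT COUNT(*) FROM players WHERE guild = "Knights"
2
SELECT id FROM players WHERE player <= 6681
[3]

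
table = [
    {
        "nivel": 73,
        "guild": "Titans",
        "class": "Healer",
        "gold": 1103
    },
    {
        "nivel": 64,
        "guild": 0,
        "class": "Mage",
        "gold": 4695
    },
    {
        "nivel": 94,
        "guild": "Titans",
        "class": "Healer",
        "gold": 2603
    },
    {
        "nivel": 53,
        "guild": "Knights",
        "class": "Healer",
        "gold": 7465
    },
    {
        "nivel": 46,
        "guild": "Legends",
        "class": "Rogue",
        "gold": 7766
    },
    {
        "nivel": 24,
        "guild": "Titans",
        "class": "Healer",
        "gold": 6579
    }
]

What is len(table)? 6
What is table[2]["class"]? "Healer"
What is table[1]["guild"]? 0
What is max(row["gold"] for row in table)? 7766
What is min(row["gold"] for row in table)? 1103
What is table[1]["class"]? "Mage"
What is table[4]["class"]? "Rogue"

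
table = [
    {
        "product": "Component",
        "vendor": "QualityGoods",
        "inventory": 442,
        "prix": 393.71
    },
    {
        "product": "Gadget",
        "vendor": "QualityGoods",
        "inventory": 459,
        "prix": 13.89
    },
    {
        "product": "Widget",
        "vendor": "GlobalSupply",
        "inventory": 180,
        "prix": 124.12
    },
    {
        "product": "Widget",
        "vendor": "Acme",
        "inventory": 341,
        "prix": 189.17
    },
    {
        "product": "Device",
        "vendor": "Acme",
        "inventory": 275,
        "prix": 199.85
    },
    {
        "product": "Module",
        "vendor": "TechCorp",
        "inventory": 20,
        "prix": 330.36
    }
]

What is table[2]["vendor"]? "GlobalSupply"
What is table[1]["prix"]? 13.89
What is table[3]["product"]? "Widget"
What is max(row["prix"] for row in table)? 393.71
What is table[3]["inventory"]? 341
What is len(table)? 6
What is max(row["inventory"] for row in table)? 459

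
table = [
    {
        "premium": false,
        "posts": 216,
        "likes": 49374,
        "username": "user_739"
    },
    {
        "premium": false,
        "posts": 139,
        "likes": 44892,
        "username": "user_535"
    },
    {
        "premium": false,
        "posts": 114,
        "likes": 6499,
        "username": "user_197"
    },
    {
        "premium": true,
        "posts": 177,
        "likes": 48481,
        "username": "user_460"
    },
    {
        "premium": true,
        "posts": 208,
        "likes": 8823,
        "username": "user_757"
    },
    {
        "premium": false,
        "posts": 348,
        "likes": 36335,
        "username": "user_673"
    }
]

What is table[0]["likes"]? 49374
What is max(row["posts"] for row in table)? 348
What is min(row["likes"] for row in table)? 6499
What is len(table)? 6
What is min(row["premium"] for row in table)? False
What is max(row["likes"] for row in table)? 49374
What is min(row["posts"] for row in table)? 114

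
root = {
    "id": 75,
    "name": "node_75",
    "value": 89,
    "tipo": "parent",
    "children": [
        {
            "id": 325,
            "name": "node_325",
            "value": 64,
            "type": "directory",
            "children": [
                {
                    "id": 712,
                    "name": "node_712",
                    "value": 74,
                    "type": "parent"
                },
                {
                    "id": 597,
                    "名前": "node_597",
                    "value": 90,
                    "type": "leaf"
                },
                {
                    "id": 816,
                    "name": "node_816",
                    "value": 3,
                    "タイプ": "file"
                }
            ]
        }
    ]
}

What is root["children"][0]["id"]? 325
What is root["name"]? "node_75"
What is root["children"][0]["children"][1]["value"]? 90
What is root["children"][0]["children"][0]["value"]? 74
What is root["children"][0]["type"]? "directory"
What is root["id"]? 75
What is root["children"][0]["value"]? 64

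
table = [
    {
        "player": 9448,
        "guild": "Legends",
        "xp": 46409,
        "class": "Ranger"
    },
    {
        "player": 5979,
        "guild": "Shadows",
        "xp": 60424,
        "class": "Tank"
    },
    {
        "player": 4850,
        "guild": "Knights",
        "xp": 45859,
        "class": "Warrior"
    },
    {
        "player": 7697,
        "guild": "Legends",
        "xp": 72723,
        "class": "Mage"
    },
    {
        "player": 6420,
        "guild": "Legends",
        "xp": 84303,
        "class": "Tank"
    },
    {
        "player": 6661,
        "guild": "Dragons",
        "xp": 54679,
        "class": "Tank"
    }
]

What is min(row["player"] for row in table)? 4850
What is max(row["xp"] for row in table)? 84303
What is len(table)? 6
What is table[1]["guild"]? "Shadows"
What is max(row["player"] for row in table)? 9448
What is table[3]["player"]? 7697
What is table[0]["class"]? "Ranger"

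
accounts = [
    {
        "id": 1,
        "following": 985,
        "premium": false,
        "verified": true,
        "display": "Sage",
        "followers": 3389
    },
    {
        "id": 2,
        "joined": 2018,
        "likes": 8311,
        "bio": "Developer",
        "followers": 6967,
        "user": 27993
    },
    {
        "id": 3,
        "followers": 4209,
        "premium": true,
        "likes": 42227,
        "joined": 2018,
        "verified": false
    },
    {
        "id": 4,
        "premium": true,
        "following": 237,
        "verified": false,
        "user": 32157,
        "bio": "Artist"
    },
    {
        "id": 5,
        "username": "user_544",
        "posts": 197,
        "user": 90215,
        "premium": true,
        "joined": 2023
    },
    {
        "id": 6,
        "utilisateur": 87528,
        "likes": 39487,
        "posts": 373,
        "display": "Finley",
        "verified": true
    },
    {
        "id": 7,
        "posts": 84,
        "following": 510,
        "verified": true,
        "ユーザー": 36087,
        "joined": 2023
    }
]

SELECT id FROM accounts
[1, 2, 3, 4, 5, 6, 7]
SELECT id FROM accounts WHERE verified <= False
[3, 4]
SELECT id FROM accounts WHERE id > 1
[2, 3, 4, 5, 6, 7]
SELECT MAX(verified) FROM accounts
True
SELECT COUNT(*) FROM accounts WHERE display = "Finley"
1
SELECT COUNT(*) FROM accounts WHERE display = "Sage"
1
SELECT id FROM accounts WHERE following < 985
[4, 7]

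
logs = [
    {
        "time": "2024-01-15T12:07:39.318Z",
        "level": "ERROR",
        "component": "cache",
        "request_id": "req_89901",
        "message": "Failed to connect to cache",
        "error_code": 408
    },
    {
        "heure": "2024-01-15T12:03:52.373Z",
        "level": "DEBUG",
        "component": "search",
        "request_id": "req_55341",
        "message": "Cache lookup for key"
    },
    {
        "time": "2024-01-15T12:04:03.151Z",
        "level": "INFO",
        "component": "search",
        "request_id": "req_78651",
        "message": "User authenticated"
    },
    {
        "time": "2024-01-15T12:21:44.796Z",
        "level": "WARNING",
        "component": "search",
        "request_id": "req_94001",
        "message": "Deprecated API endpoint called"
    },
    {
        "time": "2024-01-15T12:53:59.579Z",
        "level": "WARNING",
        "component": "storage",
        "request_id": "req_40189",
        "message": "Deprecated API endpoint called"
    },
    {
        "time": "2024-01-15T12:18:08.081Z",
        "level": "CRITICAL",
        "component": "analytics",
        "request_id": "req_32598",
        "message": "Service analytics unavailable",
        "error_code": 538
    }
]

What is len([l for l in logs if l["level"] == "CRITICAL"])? 1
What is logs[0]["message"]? "Failed to connect to cache"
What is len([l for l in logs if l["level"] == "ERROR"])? 1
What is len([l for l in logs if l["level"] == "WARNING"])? 2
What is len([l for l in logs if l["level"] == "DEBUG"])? 1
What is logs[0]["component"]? "cache"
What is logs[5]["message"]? "Service analytics unavailable"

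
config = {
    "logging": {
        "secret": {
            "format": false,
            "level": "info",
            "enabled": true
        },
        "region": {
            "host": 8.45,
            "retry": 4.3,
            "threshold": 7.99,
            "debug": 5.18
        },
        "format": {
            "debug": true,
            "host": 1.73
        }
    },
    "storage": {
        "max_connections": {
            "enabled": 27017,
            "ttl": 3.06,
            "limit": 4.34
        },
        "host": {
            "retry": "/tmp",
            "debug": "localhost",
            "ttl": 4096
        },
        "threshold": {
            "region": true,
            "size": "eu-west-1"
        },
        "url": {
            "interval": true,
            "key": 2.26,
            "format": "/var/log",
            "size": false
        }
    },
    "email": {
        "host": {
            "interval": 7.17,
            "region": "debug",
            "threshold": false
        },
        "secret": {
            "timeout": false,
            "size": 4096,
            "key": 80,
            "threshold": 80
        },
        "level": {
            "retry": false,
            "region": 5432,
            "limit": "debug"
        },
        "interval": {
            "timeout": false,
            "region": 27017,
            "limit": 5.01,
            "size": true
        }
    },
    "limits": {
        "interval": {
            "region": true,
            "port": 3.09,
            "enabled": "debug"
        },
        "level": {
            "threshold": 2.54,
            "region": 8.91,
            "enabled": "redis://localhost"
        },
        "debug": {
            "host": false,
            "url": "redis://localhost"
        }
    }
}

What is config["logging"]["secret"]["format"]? False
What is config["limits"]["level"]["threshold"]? 2.54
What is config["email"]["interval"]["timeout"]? False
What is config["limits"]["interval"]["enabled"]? "debug"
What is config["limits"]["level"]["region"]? 8.91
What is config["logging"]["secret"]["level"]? "info"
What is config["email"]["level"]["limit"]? "debug"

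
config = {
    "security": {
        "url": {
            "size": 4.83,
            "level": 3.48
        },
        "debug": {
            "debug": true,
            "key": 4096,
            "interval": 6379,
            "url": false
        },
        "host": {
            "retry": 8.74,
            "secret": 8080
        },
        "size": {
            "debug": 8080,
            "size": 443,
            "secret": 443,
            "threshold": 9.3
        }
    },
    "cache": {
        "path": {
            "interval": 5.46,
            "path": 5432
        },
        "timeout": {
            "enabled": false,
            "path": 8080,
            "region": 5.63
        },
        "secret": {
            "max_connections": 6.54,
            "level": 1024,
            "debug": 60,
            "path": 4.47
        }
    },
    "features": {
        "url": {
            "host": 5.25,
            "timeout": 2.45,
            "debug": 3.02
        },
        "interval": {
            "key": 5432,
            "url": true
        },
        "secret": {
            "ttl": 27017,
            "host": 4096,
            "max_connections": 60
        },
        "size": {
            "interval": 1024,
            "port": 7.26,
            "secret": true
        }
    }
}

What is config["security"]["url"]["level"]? 3.48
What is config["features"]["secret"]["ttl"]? 27017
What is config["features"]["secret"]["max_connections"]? 60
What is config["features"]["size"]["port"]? 7.26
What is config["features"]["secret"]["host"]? 4096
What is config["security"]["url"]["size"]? 4.83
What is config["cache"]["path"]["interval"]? 5.46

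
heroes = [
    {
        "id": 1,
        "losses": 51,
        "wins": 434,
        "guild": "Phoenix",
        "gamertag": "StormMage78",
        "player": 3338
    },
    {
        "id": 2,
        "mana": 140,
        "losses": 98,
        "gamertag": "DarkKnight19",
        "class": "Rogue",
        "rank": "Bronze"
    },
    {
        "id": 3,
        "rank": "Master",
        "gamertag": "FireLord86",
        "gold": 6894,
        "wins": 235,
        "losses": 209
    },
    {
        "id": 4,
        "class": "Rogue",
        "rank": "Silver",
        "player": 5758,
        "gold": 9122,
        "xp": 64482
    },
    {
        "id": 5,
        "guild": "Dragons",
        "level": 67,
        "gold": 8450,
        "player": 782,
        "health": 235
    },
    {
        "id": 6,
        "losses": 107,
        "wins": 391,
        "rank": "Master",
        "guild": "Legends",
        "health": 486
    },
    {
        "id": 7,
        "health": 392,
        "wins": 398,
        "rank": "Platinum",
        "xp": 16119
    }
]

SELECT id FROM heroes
[1, 2, 3, 4, 5, 6, 7]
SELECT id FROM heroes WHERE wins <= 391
[3, 6]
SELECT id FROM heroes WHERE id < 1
[]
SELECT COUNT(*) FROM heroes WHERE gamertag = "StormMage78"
1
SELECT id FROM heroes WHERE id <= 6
[1, 2, 3, 4, 5, 6]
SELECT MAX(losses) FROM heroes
209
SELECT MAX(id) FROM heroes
7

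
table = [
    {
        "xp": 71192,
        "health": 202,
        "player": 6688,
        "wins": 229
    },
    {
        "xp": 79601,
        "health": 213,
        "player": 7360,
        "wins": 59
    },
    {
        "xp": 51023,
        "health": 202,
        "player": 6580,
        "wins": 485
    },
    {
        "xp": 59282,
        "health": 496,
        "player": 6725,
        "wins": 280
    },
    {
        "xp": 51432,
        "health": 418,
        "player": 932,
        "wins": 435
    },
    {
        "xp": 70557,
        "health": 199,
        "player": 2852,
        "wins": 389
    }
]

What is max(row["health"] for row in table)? 496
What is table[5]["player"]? 2852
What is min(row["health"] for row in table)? 199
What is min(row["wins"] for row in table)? 59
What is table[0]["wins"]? 229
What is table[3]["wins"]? 280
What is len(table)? 6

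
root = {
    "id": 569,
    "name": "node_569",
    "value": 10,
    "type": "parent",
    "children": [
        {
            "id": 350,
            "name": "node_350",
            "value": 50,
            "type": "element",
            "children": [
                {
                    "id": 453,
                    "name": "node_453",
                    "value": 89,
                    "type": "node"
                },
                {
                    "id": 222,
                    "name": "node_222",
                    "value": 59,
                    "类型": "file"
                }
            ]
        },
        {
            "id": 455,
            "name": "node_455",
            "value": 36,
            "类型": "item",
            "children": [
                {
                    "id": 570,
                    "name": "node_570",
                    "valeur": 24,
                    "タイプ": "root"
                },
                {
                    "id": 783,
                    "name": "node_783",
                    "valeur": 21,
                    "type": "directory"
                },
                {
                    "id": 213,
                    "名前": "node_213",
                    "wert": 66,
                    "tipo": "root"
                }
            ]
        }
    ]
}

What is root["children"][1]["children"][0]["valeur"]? 24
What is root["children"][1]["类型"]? "item"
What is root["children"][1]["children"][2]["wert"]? 66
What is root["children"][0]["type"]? "element"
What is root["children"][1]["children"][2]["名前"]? "node_213"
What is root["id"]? 569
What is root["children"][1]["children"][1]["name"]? "node_783"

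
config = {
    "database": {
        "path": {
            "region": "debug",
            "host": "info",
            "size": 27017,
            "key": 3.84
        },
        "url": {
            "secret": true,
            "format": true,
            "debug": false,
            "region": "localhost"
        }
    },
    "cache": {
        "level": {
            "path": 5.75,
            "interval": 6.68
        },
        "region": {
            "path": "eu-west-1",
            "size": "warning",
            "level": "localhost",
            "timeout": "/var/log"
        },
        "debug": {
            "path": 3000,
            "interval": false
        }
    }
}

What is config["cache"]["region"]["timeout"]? "/var/log"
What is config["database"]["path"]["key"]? 3.84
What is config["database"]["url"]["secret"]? True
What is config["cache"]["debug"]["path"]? 3000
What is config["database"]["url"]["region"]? "localhost"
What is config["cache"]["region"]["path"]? "eu-west-1"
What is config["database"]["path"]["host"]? "info"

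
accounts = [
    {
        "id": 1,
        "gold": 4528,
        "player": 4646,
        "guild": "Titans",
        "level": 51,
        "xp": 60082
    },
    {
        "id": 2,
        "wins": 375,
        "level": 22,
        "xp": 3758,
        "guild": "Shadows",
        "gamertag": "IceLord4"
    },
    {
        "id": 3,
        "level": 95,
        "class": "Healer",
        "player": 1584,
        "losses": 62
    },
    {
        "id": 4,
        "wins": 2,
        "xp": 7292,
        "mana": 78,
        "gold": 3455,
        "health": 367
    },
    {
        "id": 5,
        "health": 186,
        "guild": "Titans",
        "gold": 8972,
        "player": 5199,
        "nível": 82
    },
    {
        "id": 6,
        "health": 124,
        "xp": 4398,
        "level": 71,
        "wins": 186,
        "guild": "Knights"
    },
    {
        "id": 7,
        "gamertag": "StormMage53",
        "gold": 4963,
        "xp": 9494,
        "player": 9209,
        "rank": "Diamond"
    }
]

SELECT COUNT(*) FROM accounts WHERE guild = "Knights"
1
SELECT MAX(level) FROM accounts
95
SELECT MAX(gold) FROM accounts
8972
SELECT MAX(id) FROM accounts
7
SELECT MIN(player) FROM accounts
1584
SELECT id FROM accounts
[1, 2, 3, 4, 5, 6, 7]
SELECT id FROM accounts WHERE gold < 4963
[1, 4]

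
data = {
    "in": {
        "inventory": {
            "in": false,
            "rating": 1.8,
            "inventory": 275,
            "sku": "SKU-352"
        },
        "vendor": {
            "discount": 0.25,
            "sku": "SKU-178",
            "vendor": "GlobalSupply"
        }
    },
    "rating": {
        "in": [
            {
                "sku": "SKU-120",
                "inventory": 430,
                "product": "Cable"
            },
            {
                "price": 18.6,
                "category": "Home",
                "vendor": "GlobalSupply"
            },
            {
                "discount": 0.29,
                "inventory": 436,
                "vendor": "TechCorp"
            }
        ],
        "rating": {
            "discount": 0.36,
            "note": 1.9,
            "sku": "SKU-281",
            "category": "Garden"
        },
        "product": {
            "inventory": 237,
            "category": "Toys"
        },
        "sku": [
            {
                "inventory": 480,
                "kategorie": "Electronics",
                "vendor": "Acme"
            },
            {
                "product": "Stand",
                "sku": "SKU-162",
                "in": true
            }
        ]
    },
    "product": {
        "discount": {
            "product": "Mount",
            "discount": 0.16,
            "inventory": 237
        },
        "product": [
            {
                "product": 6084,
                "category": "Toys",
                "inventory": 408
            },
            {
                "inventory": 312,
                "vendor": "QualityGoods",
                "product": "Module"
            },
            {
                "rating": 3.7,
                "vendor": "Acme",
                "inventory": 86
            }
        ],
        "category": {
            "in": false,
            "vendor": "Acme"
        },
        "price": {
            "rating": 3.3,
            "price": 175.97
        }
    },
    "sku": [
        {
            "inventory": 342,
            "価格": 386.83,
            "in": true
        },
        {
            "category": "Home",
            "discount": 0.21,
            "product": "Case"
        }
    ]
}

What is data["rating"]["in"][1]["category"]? "Home"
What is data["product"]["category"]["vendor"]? "Acme"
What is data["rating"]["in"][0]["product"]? "Cable"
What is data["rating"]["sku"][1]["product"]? "Stand"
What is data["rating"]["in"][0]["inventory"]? 430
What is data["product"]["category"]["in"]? False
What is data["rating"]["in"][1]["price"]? 18.6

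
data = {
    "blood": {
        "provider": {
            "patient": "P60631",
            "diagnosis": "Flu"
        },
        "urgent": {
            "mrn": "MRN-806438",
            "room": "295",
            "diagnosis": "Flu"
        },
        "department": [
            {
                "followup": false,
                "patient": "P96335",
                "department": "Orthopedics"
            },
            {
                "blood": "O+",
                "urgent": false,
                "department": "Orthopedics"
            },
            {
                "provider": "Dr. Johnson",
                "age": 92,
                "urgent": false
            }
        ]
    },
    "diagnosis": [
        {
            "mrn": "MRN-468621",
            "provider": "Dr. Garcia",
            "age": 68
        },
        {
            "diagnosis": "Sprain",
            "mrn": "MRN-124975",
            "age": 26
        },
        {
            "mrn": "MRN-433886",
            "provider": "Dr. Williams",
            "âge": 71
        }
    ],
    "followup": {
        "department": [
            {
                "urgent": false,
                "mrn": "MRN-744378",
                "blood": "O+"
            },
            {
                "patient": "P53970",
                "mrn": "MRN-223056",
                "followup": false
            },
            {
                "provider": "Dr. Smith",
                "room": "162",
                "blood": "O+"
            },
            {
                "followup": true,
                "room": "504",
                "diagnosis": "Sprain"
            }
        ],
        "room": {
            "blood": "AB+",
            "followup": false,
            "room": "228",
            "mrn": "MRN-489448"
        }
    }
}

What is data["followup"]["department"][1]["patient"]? "P53970"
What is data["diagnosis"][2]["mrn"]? "MRN-433886"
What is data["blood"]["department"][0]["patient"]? "P96335"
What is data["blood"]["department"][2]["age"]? 92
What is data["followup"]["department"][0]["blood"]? "O+"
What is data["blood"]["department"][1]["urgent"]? False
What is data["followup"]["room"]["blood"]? "AB+"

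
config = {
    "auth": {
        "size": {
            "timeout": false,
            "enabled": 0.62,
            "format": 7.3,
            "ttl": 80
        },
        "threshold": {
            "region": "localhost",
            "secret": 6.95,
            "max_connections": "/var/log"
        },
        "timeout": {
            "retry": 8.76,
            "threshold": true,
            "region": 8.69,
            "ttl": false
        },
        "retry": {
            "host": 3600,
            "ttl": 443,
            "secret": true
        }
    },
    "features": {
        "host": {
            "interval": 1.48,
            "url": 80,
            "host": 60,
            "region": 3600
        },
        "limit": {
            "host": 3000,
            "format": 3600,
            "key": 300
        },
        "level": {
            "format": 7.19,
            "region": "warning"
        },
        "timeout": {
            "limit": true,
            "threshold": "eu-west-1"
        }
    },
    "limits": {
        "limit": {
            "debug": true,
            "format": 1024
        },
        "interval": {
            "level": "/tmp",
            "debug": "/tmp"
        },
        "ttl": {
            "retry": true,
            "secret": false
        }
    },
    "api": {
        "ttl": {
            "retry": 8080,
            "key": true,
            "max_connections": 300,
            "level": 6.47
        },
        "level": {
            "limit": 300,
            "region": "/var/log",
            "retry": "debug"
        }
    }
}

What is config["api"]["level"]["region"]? "/var/log"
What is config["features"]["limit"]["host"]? 3000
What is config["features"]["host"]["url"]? 80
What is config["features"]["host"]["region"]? 3600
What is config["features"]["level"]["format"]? 7.19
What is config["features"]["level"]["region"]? "warning"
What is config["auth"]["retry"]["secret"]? True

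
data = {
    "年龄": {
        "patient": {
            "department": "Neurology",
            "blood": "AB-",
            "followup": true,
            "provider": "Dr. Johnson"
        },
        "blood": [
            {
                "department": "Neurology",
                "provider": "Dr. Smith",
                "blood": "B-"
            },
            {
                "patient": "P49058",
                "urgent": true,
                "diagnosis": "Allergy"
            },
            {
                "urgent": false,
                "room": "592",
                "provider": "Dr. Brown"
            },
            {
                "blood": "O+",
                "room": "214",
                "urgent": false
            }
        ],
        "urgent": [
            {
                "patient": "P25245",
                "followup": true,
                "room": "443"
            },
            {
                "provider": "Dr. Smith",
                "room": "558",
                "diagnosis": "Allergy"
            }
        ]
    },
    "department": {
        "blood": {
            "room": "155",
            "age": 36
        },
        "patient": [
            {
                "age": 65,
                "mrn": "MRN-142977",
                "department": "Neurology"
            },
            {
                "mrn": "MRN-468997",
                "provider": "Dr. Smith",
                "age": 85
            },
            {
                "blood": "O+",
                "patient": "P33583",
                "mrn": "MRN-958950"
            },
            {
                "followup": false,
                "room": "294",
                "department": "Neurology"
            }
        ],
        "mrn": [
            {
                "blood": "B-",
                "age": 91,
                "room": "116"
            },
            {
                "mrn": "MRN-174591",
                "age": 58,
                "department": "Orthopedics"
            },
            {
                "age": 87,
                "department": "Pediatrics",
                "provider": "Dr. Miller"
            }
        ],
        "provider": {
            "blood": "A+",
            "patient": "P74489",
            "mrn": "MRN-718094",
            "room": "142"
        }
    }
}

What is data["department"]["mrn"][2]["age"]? 87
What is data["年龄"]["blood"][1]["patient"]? "P49058"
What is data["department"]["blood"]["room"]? "155"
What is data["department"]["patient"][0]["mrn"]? "MRN-142977"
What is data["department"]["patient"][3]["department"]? "Neurology"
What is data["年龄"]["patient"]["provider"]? "Dr. Johnson"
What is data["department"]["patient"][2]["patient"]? "P33583"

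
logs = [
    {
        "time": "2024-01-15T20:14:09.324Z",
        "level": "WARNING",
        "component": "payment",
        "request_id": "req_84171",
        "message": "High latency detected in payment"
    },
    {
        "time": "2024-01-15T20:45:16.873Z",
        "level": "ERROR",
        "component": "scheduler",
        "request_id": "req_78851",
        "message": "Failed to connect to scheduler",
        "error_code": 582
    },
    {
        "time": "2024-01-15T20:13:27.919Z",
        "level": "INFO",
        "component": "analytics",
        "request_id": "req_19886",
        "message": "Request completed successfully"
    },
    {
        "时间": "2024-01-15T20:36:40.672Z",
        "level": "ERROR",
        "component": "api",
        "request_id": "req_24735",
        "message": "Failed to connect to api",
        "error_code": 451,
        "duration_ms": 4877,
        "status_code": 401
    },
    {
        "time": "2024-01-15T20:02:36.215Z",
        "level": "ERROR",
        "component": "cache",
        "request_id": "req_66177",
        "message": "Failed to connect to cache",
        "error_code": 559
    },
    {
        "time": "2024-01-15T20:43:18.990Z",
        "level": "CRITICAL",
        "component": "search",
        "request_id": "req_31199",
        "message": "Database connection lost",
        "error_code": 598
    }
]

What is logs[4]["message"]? "Failed to connect to cache"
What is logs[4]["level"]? "ERROR"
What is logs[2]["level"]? "INFO"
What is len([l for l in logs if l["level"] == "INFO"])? 1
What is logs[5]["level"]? "CRITICAL"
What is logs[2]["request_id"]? "req_19886"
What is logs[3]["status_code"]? 401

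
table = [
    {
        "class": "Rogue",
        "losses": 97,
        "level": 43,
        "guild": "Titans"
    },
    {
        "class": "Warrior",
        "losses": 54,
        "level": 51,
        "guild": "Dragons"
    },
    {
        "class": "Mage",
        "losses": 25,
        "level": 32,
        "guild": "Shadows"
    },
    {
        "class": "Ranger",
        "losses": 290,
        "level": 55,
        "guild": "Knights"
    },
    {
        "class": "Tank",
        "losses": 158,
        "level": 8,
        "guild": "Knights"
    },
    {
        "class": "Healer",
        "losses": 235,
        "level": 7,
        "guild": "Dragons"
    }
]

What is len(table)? 6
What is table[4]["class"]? "Tank"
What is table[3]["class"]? "Ranger"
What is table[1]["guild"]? "Dragons"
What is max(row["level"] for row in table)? 55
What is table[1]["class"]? "Warrior"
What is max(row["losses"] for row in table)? 290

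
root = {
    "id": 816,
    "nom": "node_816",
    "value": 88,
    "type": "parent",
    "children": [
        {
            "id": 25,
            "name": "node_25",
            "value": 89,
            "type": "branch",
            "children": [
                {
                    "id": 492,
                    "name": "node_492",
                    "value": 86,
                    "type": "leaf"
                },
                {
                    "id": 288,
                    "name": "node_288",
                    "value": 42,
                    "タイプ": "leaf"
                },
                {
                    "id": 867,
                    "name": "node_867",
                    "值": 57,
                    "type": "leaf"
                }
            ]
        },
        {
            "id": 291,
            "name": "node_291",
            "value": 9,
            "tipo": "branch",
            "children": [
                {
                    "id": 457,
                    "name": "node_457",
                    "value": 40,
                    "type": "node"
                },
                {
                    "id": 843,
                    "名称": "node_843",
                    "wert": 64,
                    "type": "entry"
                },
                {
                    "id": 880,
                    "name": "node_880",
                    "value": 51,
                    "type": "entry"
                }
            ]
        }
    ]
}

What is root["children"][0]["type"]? "branch"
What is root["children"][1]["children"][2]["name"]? "node_880"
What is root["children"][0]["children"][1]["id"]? 288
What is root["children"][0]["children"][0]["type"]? "leaf"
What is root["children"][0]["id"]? 25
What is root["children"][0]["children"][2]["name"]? "node_867"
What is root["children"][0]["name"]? "node_25"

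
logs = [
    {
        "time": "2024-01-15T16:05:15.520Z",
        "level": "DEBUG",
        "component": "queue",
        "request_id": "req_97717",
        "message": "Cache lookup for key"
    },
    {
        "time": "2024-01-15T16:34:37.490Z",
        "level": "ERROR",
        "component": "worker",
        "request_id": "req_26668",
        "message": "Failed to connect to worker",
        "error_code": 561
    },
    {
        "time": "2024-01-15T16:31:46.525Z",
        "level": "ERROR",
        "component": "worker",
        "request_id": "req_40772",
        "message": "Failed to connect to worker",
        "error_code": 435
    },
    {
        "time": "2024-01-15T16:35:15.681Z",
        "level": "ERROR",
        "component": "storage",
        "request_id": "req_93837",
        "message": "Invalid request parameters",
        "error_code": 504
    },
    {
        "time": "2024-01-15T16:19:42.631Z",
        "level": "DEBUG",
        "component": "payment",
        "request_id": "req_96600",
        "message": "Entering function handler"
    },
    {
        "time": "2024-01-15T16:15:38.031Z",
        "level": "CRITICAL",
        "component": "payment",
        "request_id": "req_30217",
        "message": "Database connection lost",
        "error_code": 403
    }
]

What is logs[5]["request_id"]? "req_30217"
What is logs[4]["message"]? "Entering function handler"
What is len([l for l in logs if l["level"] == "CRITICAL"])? 1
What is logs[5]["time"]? "2024-01-15T16:15:38.031Z"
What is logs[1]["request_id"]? "req_26668"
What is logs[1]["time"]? "2024-01-15T16:34:37.490Z"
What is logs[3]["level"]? "ERROR"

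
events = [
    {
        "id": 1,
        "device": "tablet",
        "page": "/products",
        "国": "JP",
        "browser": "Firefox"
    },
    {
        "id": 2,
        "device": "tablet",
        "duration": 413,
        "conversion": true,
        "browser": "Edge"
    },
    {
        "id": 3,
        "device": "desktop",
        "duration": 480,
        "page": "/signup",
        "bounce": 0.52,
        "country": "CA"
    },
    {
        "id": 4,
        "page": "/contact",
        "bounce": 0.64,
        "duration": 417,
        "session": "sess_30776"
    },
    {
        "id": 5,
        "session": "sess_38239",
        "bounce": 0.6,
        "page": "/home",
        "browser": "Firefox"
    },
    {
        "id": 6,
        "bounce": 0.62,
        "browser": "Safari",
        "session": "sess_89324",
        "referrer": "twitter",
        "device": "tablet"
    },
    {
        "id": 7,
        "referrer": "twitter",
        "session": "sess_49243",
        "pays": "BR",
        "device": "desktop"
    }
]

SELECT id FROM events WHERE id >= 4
[4, 5, 6, 7]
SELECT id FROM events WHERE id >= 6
[6, 7]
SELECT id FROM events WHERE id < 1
[]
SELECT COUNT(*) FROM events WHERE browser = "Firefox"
2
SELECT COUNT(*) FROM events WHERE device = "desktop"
2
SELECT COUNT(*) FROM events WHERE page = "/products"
1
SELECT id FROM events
[1, 2, 3, 4, 5, 6, 7]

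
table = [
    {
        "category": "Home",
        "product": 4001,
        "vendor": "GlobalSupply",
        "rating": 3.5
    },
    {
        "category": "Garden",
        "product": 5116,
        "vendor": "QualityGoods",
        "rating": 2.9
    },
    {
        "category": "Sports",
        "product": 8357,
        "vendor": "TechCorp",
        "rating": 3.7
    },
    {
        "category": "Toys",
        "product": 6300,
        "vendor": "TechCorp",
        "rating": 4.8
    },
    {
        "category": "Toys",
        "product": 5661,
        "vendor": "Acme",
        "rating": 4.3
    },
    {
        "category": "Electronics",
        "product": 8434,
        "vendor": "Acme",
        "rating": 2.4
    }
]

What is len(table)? 6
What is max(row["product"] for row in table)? 8434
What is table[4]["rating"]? 4.3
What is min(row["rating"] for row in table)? 2.4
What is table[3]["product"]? 6300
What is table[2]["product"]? 8357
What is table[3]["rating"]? 4.8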